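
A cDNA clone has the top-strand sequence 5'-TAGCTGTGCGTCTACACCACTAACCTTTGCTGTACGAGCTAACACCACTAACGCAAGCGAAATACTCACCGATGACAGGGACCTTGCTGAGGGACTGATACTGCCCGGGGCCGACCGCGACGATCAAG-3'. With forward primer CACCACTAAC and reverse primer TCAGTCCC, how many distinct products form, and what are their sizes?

The forward primer CACCACTAAC matches the top strand at positions 15–24, 43–52.
The reverse primer's reverse complement is GGGACTGA, matching at positions 91–98.
Each forward site pairs with the reverse site to give a product ending at position 98: sizes 84, 56 bp.

Two products: 84 bp, 56 bp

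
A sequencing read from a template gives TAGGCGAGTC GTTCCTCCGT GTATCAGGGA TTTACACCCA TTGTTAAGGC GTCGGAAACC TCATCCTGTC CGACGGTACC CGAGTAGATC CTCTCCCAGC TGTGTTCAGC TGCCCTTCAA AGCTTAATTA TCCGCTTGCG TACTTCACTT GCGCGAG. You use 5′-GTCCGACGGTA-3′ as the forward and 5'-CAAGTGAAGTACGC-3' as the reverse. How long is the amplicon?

Forward primer GTCCGACGGTA is found on the top strand at positions 68–78.
The reverse primer's reverse complement is GCGTACTTCACTTG, which matches the template at positions 138–151.
Product length = (reverse-primer end) − (forward-primer start) + 1 = 151 − 68 + 1 = 84 bp.

84 bp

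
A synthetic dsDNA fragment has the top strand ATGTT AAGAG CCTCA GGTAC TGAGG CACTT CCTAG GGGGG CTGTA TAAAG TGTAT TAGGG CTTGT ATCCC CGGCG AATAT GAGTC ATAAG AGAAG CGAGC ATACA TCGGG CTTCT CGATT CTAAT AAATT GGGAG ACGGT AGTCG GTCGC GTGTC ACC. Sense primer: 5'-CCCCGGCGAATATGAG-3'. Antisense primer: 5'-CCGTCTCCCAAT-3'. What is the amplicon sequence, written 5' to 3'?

Scanning the template, CCCCGGCGAATATGAG occurs at positions 68–83; this primer anneals to the bottom strand there with its 3' end pointing downstream.
Taking the reverse complement of CCGTCTCCCAAT gives ATTGGGAGACGG, found at positions 128–139 on the template; the primer anneals here to the top strand with its 3' end pointing upstream.
The product is the template from position 68 through 139 (72 bp).

5'-CCCCGGCGAATATGAGTCATAAGAGAAGCGAGCATACATCGGGCTTCTCGATTCTAATAAATTGGGAGACGG-3'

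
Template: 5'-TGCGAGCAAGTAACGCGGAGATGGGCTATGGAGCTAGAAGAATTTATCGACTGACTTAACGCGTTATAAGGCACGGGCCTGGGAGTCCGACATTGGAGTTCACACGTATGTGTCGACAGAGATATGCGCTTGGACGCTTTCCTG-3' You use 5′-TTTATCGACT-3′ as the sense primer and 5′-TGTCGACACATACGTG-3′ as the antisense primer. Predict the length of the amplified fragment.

The forward primer matches the template at positions 43–52.
Taking the reverse complement of TGTCGACACATACGTG gives CACGTATGTGTCGACA, found at positions 103–118 on the template; the primer anneals here to the top strand with its 3' end pointing upstream.
Amplicon spans positions 43–118: 76 bp.

76 bp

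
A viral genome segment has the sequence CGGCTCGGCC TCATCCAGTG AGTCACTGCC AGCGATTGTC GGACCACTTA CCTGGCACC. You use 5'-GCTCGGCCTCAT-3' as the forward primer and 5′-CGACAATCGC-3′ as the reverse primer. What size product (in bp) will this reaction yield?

39 bp

Forward primer GCTCGGCCTCAT is found on the top strand at positions 3–14.
Reverse complement of the reverse primer: GCGATTGTCG. This occurs on the top strand at positions 32–41.
Amplicon spans positions 3–41: 39 bp.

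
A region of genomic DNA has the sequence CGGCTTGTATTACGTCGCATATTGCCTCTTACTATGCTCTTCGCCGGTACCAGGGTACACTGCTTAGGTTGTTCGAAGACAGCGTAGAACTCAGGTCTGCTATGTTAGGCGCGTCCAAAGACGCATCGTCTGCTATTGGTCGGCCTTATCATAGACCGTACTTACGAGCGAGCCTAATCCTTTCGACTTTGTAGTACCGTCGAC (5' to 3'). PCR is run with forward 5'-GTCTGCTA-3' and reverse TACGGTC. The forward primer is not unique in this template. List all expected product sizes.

The forward primer GTCTGCTA matches the top strand at positions 95–102, 128–135.
The reverse primer's reverse complement is GACCGTA, matching at positions 154–160.
Each forward site pairs with the reverse site to give a product ending at position 160: sizes 66, 33 bp.

66 bp, 33 bp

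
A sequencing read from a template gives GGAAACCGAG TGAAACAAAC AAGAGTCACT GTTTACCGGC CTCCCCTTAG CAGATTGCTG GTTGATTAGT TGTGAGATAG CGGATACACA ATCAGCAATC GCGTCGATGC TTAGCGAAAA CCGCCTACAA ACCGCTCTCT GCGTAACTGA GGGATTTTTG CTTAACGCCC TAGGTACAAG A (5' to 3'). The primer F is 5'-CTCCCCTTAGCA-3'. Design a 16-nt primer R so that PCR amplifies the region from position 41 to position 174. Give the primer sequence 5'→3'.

The product's 3' end on the top strand is position 174.
The reverse primer anneals to the top strand over positions 159–174, i.e. to TGCTTAACGCCCTAGG.
Its sequence written 5'→3' is the reverse complement: CCTAGGGCGTTAAGCA.

5'-CCTAGGGCGTTAAGCA-3'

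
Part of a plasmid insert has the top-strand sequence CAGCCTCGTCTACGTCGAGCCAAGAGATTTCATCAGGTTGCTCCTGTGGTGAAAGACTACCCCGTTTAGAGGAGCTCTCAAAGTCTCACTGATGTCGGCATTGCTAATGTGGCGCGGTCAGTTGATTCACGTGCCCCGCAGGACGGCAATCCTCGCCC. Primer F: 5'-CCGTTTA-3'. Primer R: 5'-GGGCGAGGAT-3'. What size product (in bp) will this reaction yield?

Forward primer CCGTTTA is found on the top strand at positions 62–68.
Reverse complement of the reverse primer: ATCCTCGCCC. This occurs on the top strand at positions 149–158.
The product runs from position 62 to position 158, so its length is 158 − 62 + 1 = 97 bp.

97 bp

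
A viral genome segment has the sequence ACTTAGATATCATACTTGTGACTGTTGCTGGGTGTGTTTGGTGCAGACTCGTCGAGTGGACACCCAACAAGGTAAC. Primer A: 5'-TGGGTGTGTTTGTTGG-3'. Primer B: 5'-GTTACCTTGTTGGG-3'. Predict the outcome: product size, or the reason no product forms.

No product — primer A has no binding site in the template.

Primer A (TGGGTGTGTTTGTTGG) does not match the top strand, and its reverse complement CCAACAAACACACCCA does not match either.
With no annealing site for primer A, no amplification occurs.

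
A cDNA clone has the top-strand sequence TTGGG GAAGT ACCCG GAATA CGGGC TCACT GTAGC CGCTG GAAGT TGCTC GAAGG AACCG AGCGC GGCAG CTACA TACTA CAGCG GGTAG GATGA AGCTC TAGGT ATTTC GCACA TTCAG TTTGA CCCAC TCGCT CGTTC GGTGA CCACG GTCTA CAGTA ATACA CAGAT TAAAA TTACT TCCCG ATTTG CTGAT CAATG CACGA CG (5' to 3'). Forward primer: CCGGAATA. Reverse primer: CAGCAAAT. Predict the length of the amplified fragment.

Scanning the template, CCGGAATA occurs at positions 13–20; this primer anneals to the bottom strand there with its 3' end pointing downstream.
Taking the reverse complement of CAGCAAAT gives ATTTGCTG, found at positions 186–193 on the template; the primer anneals here to the top strand with its 3' end pointing upstream.
Amplicon spans positions 13–193: 181 bp.

181 bp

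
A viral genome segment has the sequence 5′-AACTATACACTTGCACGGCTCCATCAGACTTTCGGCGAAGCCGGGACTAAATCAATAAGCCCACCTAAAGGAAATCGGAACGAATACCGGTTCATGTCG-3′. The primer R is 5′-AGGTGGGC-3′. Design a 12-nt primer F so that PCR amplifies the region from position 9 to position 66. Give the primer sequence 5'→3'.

5'-ACTTGCACGGCT-3'

The reverse primer's reverse complement GCCCACCT matches the template at positions 59–66; the product starts at position 9.
The forward primer is identical to the top strand over positions 9–20: ACTTGCACGGCT.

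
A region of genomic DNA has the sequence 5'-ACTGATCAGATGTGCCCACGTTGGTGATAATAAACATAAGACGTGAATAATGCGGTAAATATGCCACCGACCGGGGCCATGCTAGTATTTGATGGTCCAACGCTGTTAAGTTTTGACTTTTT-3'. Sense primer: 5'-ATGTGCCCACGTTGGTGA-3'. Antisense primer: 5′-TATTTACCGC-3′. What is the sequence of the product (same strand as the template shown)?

5'-ATGTGCCCACGTTGGTGATAATAAACATAAGACGTGAATAATGCGGTAAATA-3'

Scanning the template, ATGTGCCCACGTTGGTGA occurs at positions 10–27; this primer anneals to the bottom strand there with its 3' end pointing downstream.
Taking the reverse complement of TATTTACCGC gives GCGGTAAATA, found at positions 52–61 on the template; the primer anneals here to the top strand with its 3' end pointing upstream.
The product is the template from position 10 through 61 (52 bp).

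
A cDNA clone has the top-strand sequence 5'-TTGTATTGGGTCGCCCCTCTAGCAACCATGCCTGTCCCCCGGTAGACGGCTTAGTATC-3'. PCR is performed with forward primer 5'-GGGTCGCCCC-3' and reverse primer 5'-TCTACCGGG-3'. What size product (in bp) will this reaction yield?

39 bp

The forward primer matches the template at positions 8–17.
Reverse complement of the reverse primer: CCCGGTAGA. This occurs on the top strand at positions 38–46.
The product runs from position 8 to position 46, so its length is 46 − 8 + 1 = 39 bp.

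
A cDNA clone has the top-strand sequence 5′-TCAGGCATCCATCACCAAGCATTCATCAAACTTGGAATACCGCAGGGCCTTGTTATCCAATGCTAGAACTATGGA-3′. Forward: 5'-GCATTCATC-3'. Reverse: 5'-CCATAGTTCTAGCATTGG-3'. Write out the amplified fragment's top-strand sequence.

Scanning the template, GCATTCATC occurs at positions 19–27; this primer anneals to the bottom strand there with its 3' end pointing downstream.
Taking the reverse complement of CCATAGTTCTAGCATTGG gives CCAATGCTAGAACTATGG, found at positions 57–74 on the template; the primer anneals here to the top strand with its 3' end pointing upstream.
The product is the template from position 19 through 74 (56 bp).

5'-GCATTCATCAAACTTGGAATACCGCAGGGCCTTGTTATCCAATGCTAGAACTATGG-3'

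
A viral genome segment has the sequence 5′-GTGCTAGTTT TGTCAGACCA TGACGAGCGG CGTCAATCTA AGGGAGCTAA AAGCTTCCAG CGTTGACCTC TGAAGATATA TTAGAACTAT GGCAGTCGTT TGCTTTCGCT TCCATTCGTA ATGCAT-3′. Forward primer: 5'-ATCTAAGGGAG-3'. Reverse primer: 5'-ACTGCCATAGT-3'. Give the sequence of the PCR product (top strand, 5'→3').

The forward primer matches the template at positions 36–46.
Reverse complement of the reverse primer: ACTATGGCAGT. This occurs on the top strand at positions 86–96.
The product is the template from position 36 through 96 (61 bp).

5'-ATCTAAGGGAGCTAAAAGCTTCCAGCGTTGACCTCTGAAGATATATTAGAACTATGGCAGT-3'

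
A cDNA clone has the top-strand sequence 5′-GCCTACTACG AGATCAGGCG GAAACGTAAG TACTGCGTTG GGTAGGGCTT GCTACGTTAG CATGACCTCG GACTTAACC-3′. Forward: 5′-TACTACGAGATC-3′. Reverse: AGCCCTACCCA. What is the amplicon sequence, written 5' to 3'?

The forward primer matches the template at positions 4–15.
The reverse primer's reverse complement is TGGGTAGGGCT, which matches the template at positions 39–49.
The product is the template from position 4 through 49 (46 bp).

5'-TACTACGAGATCAGGCGGAAACGTAAGTACTGCGTTGGGTAGGGCT-3'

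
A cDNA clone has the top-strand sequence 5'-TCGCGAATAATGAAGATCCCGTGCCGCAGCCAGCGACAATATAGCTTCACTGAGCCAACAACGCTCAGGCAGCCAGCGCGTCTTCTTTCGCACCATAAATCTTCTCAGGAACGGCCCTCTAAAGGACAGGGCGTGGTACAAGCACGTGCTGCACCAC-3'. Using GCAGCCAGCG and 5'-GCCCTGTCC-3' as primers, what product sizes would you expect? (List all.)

The forward primer GCAGCCAGCG matches the top strand at positions 26–35, 69–78.
The reverse primer's reverse complement is GGACAGGGC, matching at positions 124–132.
Each forward site pairs with the reverse site to give a product ending at position 132: sizes 107, 64 bp.

107 bp, 64 bp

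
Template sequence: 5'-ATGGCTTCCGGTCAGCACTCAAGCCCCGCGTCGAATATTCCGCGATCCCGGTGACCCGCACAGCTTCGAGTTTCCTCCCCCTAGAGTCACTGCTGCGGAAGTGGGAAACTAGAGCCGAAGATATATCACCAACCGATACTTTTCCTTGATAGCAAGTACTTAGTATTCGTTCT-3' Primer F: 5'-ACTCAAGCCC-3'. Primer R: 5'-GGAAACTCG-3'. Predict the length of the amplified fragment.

59 bp

The forward primer matches the template at positions 17–26.
The reverse primer's reverse complement is CGAGTTTCC, which matches the template at positions 67–75.
Product length = (reverse-primer end) − (forward-primer start) + 1 = 75 − 17 + 1 = 59 bp.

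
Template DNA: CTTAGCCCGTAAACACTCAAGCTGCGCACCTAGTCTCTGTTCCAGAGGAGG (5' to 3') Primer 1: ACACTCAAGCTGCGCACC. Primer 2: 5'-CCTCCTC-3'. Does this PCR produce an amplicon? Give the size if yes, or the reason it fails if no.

Yes — a 39 bp product.

Primer 1 (ACACTCAAGCTGCGCACC) matches the top strand at positions 13–30; it acts as a forward primer.
Primer 2's reverse complement is GAGGAGG, matching the top strand at positions 45–51; it acts as a reverse primer.
The 3' ends face each other across positions 13–51, giving a 39 bp product.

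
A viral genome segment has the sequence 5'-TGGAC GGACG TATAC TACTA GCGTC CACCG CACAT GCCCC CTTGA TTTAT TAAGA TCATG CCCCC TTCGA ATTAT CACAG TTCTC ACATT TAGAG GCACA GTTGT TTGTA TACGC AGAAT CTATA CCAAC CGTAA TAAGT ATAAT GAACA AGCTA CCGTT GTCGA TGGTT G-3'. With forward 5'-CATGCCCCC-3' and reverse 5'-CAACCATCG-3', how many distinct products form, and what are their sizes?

The forward primer CATGCCCCC matches the top strand at positions 33–41, 57–65.
The reverse primer's reverse complement is CGATGGTTG, matching at positions 163–171.
Each forward site pairs with the reverse site to give a product ending at position 171: sizes 139, 115 bp.

Two products: 139 bp, 115 bp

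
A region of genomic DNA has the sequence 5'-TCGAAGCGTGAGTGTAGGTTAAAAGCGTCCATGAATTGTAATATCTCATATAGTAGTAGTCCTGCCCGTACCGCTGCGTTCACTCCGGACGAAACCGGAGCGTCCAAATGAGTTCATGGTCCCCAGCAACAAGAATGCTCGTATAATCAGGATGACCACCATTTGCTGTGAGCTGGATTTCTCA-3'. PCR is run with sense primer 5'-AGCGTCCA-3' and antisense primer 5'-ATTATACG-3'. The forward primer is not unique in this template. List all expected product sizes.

124 bp, 49 bp

The forward primer AGCGTCCA matches the top strand at positions 24–31, 99–106.
The reverse primer's reverse complement is CGTATAAT, matching at positions 140–147.
Each forward site pairs with the reverse site to give a product ending at position 147: sizes 124, 49 bp.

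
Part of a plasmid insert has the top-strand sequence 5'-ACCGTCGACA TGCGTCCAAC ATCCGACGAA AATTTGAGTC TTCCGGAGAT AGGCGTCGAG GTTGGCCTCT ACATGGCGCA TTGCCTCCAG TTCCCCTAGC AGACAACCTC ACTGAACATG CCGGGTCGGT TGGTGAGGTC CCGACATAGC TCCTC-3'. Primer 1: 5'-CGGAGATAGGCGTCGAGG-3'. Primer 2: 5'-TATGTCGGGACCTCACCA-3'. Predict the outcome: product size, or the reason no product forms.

Primer 1 (CGGAGATAGGCGTCGAGG) matches the top strand at positions 44–61; it acts as a forward primer.
Primer 2's reverse complement is TGGTGAGGTCCCGACATA, matching the top strand at positions 131–148; it acts as a reverse primer.
The 3' ends face each other across positions 44–148, giving a 105 bp product.

Yes — a 105 bp product.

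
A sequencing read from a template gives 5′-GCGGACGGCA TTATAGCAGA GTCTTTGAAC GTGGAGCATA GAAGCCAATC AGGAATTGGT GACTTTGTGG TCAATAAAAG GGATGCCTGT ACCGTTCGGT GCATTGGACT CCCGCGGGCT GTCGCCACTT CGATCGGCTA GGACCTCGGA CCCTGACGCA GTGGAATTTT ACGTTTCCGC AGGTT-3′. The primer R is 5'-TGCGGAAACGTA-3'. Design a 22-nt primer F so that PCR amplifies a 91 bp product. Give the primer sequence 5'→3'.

5'-ACCGTTCGGTGCATTGGACTCC-3'

The reverse primer's reverse complement TACGTTTCCGCA matches the template at positions 170–181, so the product ends at position 181.
A 91 bp product then starts at position 181 − 91 + 1 = 91.
The forward primer is identical to the top strand there: ACCGTTCGGTGCATTGGACTCC.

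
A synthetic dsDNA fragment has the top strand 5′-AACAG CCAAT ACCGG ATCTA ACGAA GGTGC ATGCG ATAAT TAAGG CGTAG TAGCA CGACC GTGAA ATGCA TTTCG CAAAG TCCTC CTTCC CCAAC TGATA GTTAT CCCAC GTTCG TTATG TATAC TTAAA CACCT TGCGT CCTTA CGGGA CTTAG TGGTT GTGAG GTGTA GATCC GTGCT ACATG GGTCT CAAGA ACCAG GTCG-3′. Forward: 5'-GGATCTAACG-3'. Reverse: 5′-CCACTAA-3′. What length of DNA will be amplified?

Forward primer GGATCTAACG is found on the top strand at positions 14–23.
Reverse complement of the reverse primer: TTAGTGG. This occurs on the top strand at positions 152–158.
Product length = (reverse-primer end) − (forward-primer start) + 1 = 158 − 14 + 1 = 145 bp.

145 bp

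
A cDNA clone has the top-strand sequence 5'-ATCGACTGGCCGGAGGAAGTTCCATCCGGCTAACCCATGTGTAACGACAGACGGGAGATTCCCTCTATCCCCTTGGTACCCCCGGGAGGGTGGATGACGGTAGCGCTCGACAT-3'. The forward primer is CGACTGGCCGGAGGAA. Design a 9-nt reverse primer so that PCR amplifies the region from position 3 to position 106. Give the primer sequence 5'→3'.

5'-GCGCTACCG-3'

The product's 3' end on the top strand is position 106.
The reverse primer anneals to the top strand over positions 98–106, i.e. to CGGTAGCGC.
Its sequence written 5'→3' is the reverse complement: GCGCTACCG.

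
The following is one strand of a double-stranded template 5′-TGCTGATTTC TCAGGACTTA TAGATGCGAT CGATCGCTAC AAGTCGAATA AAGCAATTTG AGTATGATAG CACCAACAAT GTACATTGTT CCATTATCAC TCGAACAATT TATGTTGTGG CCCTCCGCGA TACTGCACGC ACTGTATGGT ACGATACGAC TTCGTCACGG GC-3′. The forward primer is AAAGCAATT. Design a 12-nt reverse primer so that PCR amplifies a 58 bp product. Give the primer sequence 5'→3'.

5'-TGTTCGAGTGAT-3'

The forward primer binds at positions 50–58, so a 58 bp product ends at position 50 + 58 − 1 = 107.
The reverse primer anneals to the top strand over positions 96–107, i.e. to ATCACTCGAACA.
Its sequence written 5'→3' is the reverse complement: TGTTCGAGTGAT.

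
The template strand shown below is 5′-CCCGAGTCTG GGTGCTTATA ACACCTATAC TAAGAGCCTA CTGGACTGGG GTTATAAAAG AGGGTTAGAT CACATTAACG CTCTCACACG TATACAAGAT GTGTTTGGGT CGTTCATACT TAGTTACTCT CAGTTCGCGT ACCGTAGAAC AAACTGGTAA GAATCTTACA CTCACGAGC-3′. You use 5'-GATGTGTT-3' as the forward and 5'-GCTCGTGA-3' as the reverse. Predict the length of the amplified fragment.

82 bp

The forward primer matches the template at positions 98–105.
The reverse primer's reverse complement is TCACGAGC, which matches the template at positions 172–179.
The product runs from position 98 to position 179, so its length is 179 − 98 + 1 = 82 bp.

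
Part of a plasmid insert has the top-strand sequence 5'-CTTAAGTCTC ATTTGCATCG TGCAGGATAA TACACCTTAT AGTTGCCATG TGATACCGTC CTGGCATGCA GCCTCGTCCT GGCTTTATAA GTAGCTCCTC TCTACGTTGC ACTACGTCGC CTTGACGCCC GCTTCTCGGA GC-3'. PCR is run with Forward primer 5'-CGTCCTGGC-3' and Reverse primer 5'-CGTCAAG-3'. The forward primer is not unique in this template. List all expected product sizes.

The forward primer CGTCCTGGC matches the top strand at positions 57–65, 75–83.
The reverse primer's reverse complement is CTTGACG, matching at positions 121–127.
Each forward site pairs with the reverse site to give a product ending at position 127: sizes 71, 53 bp.

71 bp, 53 bp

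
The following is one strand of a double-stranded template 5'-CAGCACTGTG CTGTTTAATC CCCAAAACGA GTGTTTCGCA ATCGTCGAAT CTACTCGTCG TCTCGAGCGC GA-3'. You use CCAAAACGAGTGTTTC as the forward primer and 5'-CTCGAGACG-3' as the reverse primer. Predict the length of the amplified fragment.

Forward primer CCAAAACGAGTGTTTC is found on the top strand at positions 22–37.
Taking the reverse complement of CTCGAGACG gives CGTCTCGAG, found at positions 59–67 on the template; the primer anneals here to the top strand with its 3' end pointing upstream.
The product runs from position 22 to position 67, so its length is 67 − 22 + 1 = 46 bp.

46 bp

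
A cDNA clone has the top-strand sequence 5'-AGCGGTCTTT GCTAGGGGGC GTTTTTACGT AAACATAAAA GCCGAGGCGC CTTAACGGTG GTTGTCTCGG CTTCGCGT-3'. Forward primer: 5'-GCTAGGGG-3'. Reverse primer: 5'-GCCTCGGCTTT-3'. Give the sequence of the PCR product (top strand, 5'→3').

5'-GCTAGGGGGCGTTTTTACGTAAACATAAAAGCCGAGGC-3'

Scanning the template, GCTAGGGG occurs at positions 11–18; this primer anneals to the bottom strand there with its 3' end pointing downstream.
Reverse complement of the reverse primer: AAAGCCGAGGC. This occurs on the top strand at positions 38–48.
The product is the template from position 11 through 48 (38 bp).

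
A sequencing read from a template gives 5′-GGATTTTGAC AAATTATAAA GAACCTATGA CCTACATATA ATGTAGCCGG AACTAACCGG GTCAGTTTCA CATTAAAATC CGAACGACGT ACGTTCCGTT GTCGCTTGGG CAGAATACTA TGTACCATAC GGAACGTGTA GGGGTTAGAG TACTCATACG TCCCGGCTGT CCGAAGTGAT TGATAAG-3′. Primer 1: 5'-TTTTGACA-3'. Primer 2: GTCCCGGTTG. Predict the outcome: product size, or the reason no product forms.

Primer 2 (GTCCCGGTTG) does not match the top strand, and its reverse complement CAACCGGGAC does not match either.
With no annealing site for primer 2, no amplification occurs.

No product — primer 2 has no binding site in the template.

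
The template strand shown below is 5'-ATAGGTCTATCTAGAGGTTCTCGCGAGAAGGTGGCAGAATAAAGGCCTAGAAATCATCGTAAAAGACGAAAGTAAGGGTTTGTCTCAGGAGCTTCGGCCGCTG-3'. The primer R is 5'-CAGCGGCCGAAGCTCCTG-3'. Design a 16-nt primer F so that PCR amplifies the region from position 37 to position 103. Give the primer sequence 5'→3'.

The reverse primer's reverse complement CAGGAGCTTCGGCCGCTG matches the template at positions 86–103; the product starts at position 37.
The forward primer is identical to the top strand over positions 37–52: GAATAAAGGCCTAGAA.

5'-GAATAAAGGCCTAGAA-3'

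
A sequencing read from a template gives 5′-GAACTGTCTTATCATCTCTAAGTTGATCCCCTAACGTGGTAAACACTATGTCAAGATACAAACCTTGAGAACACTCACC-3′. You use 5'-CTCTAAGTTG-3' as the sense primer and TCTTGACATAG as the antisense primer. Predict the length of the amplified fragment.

41 bp

The forward primer matches the template at positions 16–25.
Taking the reverse complement of TCTTGACATAG gives CTATGTCAAGA, found at positions 46–56 on the template; the primer anneals here to the top strand with its 3' end pointing upstream.
The product runs from position 16 to position 56, so its length is 56 − 16 + 1 = 41 bp.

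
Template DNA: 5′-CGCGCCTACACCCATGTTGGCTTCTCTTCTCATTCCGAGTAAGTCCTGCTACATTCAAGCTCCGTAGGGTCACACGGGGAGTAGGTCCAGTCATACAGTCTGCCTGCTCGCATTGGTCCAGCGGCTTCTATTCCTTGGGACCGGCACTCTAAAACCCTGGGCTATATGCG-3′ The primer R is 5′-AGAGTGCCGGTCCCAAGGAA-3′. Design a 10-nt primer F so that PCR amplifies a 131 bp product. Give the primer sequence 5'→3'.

5'-GCTTCTCTTC-3'

The reverse primer's reverse complement TTCCTTGGGACCGGCACTCT matches the template at positions 131–150, so the product ends at position 150.
A 131 bp product then starts at position 150 − 131 + 1 = 20.
The forward primer is identical to the top strand there: GCTTCTCTTC.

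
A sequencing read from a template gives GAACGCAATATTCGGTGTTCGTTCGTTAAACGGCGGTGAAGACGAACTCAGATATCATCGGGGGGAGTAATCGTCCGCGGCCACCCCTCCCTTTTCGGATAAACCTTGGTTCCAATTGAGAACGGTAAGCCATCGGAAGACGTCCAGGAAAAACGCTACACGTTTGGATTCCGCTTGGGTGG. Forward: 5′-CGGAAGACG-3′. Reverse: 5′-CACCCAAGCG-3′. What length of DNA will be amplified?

48 bp

Scanning the template, CGGAAGACG occurs at positions 134–142; this primer anneals to the bottom strand there with its 3' end pointing downstream.
Reverse complement of the reverse primer: CGCTTGGGTG. This occurs on the top strand at positions 172–181.
The product runs from position 134 to position 181, so its length is 181 − 134 + 1 = 48 bp.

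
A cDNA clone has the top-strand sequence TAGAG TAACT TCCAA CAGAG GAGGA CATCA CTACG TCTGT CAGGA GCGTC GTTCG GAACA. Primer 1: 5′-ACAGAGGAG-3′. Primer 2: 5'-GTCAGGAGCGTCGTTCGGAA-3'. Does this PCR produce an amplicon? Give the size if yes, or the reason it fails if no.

Primer 1 (ACAGAGGAG) matches the top strand at positions 15–23 (3' end points downstream).
Primer 2 (GTCAGGAGCGTCGTTCGGAA) also matches the top strand directly, at positions 39–58 — its reverse complement TTCCGAACGACGCTCCTGAC is not present.
Both primers anneal to the bottom strand with 3' ends pointing the same way, so neither can prime synthesis back toward the other.

No product — both primers anneal to the same strand and extend in the same direction.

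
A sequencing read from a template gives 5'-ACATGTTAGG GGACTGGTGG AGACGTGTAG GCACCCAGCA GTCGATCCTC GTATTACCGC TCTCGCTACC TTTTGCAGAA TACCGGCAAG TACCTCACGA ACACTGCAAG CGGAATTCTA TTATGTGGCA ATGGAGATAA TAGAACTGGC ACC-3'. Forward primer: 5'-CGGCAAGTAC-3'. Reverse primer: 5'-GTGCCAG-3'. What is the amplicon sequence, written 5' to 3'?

The forward primer matches the template at positions 84–93.
Taking the reverse complement of GTGCCAG gives CTGGCAC, found at positions 146–152 on the template; the primer anneals here to the top strand with its 3' end pointing upstream.
The product is the template from position 84 through 152 (69 bp).

5'-CGGCAAGTACCTCACGAACACTGCAAGCGGAATTCTATTATGTGGCAATGGAGATAATAGAACTGGCAC-3'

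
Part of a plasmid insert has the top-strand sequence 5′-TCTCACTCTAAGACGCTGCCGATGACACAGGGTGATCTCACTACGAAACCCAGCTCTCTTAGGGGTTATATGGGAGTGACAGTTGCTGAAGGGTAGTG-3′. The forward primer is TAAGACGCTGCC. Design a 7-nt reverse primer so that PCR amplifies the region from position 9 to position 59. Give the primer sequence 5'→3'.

The product's 3' end on the top strand is position 59.
The reverse primer anneals to the top strand over positions 53–59, i.e. to GCTCTCT.
Its sequence written 5'→3' is the reverse complement: AGAGAGC.

5'-AGAGAGC-3'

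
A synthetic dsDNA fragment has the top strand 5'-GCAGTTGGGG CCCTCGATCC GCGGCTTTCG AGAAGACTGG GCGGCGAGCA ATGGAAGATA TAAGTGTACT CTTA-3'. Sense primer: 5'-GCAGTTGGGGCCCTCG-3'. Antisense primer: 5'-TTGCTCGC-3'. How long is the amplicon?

Forward primer GCAGTTGGGGCCCTCG is found on the top strand at positions 1–16.
The reverse primer's reverse complement is GCGAGCAA, which matches the template at positions 44–51.
Product length = (reverse-primer end) − (forward-primer start) + 1 = 51 − 1 + 1 = 51 bp.

51 bp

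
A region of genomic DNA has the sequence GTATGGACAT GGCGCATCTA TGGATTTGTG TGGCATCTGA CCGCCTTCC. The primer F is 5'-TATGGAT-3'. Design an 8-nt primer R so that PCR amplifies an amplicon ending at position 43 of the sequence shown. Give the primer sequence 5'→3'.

5'-CGGTCAGA-3'

The forward primer binds at positions 19–25; the product's 3' end on the top strand is position 43.
The reverse primer anneals to the top strand over positions 36–43, i.e. to TCTGACCG.
Its sequence written 5'→3' is the reverse complement: CGGTCAGA.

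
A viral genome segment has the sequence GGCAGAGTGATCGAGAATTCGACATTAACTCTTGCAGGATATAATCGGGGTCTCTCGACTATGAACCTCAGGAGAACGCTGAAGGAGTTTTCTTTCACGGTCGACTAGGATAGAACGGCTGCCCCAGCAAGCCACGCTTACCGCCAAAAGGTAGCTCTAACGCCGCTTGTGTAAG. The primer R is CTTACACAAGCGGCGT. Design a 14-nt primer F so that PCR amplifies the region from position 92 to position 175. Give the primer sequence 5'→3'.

5'-CTTTCACGGTCGAC-3'

The reverse primer's reverse complement ACGCCGCTTGTGTAAG matches the template at positions 160–175; the product starts at position 92.
The forward primer is identical to the top strand over positions 92–105: CTTTCACGGTCGAC.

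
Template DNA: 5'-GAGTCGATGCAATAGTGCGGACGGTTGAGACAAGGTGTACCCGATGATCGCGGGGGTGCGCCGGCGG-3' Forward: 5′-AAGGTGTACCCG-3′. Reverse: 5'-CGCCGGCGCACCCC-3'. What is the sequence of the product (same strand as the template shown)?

Forward primer AAGGTGTACCCG is found on the top strand at positions 32–43.
Reverse complement of the reverse primer: GGGGTGCGCCGGCG. This occurs on the top strand at positions 53–66.
The product is the template from position 32 through 66 (35 bp).

5'-AAGGTGTACCCGATGATCGCGGGGGTGCGCCGGCG-3'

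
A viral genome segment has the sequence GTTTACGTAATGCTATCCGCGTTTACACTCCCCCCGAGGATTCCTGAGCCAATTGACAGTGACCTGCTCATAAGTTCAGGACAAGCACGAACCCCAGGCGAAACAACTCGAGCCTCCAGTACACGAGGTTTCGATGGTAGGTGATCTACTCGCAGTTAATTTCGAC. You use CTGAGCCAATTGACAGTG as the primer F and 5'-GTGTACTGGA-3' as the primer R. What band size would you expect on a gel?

81 bp

Forward primer CTGAGCCAATTGACAGTG is found on the top strand at positions 44–61.
Taking the reverse complement of GTGTACTGGA gives TCCAGTACAC, found at positions 115–124 on the template; the primer anneals here to the top strand with its 3' end pointing upstream.
The product runs from position 44 to position 124, so its length is 124 − 44 + 1 = 81 bp.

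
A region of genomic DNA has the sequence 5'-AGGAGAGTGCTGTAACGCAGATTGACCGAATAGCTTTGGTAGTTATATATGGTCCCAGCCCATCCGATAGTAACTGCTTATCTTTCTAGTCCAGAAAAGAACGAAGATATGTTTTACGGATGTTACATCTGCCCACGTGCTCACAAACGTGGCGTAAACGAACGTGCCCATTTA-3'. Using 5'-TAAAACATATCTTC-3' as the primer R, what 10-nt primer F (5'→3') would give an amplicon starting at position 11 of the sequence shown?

5'-TGTAACGCAG-3'

The reverse primer's reverse complement GAAGATATGTTTTA matches the template at positions 103–116; the product starts at position 11.
The forward primer is identical to the top strand over positions 11–20: TGTAACGCAG.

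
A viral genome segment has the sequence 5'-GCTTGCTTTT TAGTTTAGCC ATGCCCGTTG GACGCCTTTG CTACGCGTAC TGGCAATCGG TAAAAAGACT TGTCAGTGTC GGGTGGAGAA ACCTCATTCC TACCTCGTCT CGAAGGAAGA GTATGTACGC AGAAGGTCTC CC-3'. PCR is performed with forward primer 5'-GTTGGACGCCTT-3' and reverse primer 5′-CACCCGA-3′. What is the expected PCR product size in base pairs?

59 bp

The forward primer matches the template at positions 27–38.
Taking the reverse complement of CACCCGA gives TCGGGTG, found at positions 79–85 on the template; the primer anneals here to the top strand with its 3' end pointing upstream.
Amplicon spans positions 27–85: 59 bp.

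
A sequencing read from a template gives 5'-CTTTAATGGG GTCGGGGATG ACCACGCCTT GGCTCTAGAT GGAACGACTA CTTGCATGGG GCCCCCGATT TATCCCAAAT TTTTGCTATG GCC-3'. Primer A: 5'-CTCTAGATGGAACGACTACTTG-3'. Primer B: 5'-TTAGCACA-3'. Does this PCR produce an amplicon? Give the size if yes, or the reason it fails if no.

No product — primer B has no binding site in the template.

Primer B (TTAGCACA) does not match the top strand, and its reverse complement TGTGCTAA does not match either.
With no annealing site for primer B, no amplification occurs.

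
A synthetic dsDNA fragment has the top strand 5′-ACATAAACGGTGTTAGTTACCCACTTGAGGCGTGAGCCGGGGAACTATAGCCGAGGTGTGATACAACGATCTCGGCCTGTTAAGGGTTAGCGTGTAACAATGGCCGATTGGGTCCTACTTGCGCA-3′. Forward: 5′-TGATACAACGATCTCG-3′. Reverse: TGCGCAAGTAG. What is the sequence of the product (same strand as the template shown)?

Scanning the template, TGATACAACGATCTCG occurs at positions 59–74; this primer anneals to the bottom strand there with its 3' end pointing downstream.
The reverse primer's reverse complement is CTACTTGCGCA, which matches the template at positions 115–125.
The product is the template from position 59 through 125 (67 bp).

5'-TGATACAACGATCTCGGCCTGTTAAGGGTTAGCGTGTAACAATGGCCGATTGGGTCCTACTTGCGCA-3'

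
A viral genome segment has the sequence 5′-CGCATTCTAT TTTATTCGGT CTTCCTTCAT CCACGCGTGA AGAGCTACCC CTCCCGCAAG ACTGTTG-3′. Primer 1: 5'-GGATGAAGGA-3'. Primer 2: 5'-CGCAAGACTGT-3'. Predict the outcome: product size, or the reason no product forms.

Primer 1 (GGATGAAGGA) has reverse complement TCCTTCATCC, which matches the top strand at positions 23–32; primer 1 anneals to the top strand there with its 3' end pointing upstream toward position 23.
Primer 2 (CGCAAGACTGT) matches the top strand directly at positions 55–65; it anneals to the bottom strand with its 3' end pointing downstream toward position 65.
The 3' ends diverge (primer 1 extends toward position 1, primer 2 toward position 67), so the primers never converge on a shared product.

No product — the primers' 3' ends point away from each other.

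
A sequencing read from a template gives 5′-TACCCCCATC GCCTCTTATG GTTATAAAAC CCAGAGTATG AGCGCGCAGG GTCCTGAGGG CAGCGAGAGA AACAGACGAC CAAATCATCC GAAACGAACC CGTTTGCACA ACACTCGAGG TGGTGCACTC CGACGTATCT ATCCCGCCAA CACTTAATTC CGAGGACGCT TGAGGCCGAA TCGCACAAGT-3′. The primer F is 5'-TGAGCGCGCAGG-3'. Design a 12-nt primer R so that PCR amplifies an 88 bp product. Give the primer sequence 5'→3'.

5'-GCACCACCTCGA-3'

The forward primer binds at positions 39–50, so an 88 bp product ends at position 39 + 88 − 1 = 126.
The reverse primer anneals to the top strand over positions 115–126, i.e. to TCGAGGTGGTGC.
Its sequence written 5'→3' is the reverse complement: GCACCACCTCGA.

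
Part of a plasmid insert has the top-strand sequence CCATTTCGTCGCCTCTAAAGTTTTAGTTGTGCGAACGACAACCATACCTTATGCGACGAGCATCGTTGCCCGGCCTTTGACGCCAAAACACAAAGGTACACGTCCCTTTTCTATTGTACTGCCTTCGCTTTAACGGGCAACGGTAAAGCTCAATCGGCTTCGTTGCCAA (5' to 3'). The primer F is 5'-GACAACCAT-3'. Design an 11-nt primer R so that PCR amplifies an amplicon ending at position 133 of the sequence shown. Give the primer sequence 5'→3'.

The forward primer binds at positions 37–45; the product's 3' end on the top strand is position 133.
The reverse primer anneals to the top strand over positions 123–133, i.e. to CTTCGCTTTAA.
Its sequence written 5'→3' is the reverse complement: TTAAAGCGAAG.

5'-TTAAAGCGAAG-3'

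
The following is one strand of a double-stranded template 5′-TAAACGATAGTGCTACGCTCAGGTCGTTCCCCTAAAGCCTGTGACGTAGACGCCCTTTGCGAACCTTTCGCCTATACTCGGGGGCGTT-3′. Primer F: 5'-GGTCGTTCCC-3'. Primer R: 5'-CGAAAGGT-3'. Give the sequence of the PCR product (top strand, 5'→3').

The forward primer matches the template at positions 22–31.
Reverse complement of the reverse primer: ACCTTTCG. This occurs on the top strand at positions 63–70.
The product is the template from position 22 through 70 (49 bp).

5'-GGTCGTTCCCCTAAAGCCTGTGACGTAGACGCCCTTTGCGAACCTTTCG-3'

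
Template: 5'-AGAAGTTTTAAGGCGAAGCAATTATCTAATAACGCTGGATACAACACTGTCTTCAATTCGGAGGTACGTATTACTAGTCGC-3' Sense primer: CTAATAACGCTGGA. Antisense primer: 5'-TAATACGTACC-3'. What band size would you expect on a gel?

48 bp

Forward primer CTAATAACGCTGGA is found on the top strand at positions 26–39.
Taking the reverse complement of TAATACGTACC gives GGTACGTATTA, found at positions 63–73 on the template; the primer anneals here to the top strand with its 3' end pointing upstream.
Product length = (reverse-primer end) − (forward-primer start) + 1 = 73 − 26 + 1 = 48 bp.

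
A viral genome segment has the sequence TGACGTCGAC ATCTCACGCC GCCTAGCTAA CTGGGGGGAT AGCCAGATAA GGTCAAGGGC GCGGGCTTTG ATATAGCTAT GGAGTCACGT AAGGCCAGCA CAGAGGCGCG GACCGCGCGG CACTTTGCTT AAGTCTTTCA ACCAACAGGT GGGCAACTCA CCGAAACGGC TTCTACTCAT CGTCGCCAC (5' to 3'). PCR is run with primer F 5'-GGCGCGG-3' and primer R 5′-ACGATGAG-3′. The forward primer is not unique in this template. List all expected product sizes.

The forward primer GGCGCGG matches the top strand at positions 58–64, 105–111.
The reverse primer's reverse complement is CTCATCGT, matching at positions 176–183.
Each forward site pairs with the reverse site to give a product ending at position 183: sizes 126, 79 bp.

126 bp, 79 bp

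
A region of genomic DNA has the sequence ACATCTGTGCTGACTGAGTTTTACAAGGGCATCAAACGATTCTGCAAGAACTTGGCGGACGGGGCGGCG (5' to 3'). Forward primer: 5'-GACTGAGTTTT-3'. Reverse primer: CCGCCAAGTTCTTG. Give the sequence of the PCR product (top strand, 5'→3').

Scanning the template, GACTGAGTTTT occurs at positions 12–22; this primer anneals to the bottom strand there with its 3' end pointing downstream.
Taking the reverse complement of CCGCCAAGTTCTTG gives CAAGAACTTGGCGG, found at positions 45–58 on the template; the primer anneals here to the top strand with its 3' end pointing upstream.
The product is the template from position 12 through 58 (47 bp).

5'-GACTGAGTTTTACAAGGGCATCAAACGATTCTGCAAGAACTTGGCGG-3'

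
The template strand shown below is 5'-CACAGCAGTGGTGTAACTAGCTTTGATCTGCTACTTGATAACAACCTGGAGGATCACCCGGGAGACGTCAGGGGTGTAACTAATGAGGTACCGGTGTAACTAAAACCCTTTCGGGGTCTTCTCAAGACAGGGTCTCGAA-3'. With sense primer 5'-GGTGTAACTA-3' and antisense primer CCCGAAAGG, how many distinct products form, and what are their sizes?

Three products: 106 bp, 43 bp, 23 bp

The forward primer GGTGTAACTA matches the top strand at positions 10–19, 73–82, 93–102.
The reverse primer's reverse complement is CCTTTCGGG, matching at positions 107–115.
Each forward site pairs with the reverse site to give a product ending at position 115: sizes 106, 43, 23 bp.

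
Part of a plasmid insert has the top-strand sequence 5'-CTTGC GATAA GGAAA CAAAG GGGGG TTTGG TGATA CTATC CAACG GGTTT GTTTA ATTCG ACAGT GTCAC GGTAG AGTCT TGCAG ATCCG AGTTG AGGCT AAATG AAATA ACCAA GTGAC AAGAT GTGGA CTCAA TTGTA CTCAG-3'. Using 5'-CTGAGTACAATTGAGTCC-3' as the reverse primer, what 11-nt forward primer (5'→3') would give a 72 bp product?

5'-AGAGTCTTGCA-3'

The reverse primer's reverse complement GGACTCAATTGTACTCAG matches the template at positions 128–145, so the product ends at position 145.
A 72 bp product then starts at position 145 − 72 + 1 = 74.
The forward primer is identical to the top strand there: AGAGTCTTGCA.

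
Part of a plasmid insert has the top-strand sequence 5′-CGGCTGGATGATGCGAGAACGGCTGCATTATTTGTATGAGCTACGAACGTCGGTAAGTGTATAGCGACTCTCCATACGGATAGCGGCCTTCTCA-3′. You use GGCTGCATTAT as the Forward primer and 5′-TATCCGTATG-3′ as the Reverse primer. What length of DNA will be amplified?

Scanning the template, GGCTGCATTAT occurs at positions 21–31; this primer anneals to the bottom strand there with its 3' end pointing downstream.
The reverse primer's reverse complement is CATACGGATA, which matches the template at positions 73–82.
Amplicon spans positions 21–82: 62 bp.

62 bp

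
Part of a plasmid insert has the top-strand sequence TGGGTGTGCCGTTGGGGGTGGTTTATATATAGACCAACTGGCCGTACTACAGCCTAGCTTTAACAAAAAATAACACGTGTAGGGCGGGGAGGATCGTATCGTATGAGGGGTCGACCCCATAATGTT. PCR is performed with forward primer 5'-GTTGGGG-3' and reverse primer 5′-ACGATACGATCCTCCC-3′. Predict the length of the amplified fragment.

92 bp

Scanning the template, GTTGGGG occurs at positions 11–17; this primer anneals to the bottom strand there with its 3' end pointing downstream.
The reverse primer's reverse complement is GGGAGGATCGTATCGT, which matches the template at positions 87–102.
Product length = (reverse-primer end) − (forward-primer start) + 1 = 102 − 11 + 1 = 92 bp.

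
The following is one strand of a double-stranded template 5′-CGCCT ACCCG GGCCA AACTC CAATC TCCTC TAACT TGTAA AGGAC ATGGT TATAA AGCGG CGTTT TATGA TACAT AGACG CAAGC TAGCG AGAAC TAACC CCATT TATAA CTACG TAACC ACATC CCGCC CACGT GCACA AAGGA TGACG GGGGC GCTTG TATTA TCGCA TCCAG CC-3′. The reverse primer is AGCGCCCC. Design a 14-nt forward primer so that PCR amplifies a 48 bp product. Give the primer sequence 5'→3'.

The reverse primer's reverse complement GGGGCGCT matches the template at positions 151–158, so the product ends at position 158.
A 48 bp product then starts at position 158 − 48 + 1 = 111.
The forward primer is identical to the top strand there: CTACGTAACCACAT.

5'-CTACGTAACCACAT-3'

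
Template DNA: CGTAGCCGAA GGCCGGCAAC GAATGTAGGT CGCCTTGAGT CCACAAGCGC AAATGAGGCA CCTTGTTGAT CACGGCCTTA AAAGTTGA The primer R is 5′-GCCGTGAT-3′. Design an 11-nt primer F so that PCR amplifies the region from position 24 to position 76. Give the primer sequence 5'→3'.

5'-TGTAGGTCGCC-3'

The reverse primer's reverse complement ATCACGGC matches the template at positions 69–76; the product starts at position 24.
The forward primer is identical to the top strand over positions 24–34: TGTAGGTCGCC.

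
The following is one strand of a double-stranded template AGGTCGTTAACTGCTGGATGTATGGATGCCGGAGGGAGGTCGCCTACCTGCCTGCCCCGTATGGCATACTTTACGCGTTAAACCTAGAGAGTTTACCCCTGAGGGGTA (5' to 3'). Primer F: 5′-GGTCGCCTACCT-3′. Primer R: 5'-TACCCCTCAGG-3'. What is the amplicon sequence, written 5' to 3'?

5'-GGTCGCCTACCTGCCTGCCCCGTATGGCATACTTTACGCGTTAAACCTAGAGAGTTTACCCCTGAGGGGTA-3'

Forward primer GGTCGCCTACCT is found on the top strand at positions 38–49.
Reverse complement of the reverse primer: CCTGAGGGGTA. This occurs on the top strand at positions 98–108.
The product is the template from position 38 through 108 (71 bp).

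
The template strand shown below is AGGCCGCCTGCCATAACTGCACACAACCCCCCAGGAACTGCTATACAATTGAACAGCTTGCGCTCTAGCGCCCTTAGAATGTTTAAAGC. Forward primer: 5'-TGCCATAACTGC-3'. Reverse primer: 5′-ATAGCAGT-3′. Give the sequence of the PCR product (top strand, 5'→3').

The forward primer matches the template at positions 9–20.
Reverse complement of the reverse primer: ACTGCTAT. This occurs on the top strand at positions 37–44.
The product is the template from position 9 through 44 (36 bp).

5'-TGCCATAACTGCACACAACCCCCCAGGAACTGCTAT-3'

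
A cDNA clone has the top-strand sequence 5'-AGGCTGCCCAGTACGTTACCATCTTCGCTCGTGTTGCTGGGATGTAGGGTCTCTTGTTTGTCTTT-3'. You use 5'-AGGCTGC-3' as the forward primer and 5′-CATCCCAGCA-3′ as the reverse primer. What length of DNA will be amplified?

44 bp

Scanning the template, AGGCTGC occurs at positions 1–7; this primer anneals to the bottom strand there with its 3' end pointing downstream.
Reverse complement of the reverse primer: TGCTGGGATG. This occurs on the top strand at positions 35–44.
The product runs from position 1 to position 44, so its length is 44 − 1 + 1 = 44 bp.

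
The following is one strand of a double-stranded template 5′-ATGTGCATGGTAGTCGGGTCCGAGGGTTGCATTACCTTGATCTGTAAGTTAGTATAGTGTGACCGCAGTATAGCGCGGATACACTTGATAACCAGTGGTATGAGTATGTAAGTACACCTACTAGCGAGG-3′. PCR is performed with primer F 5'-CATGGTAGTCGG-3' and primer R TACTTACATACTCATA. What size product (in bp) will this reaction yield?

109 bp

Forward primer CATGGTAGTCGG is found on the top strand at positions 6–17.
The reverse primer's reverse complement is TATGAGTATGTAAGTA, which matches the template at positions 99–114.
Amplicon spans positions 6–114: 109 bp.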